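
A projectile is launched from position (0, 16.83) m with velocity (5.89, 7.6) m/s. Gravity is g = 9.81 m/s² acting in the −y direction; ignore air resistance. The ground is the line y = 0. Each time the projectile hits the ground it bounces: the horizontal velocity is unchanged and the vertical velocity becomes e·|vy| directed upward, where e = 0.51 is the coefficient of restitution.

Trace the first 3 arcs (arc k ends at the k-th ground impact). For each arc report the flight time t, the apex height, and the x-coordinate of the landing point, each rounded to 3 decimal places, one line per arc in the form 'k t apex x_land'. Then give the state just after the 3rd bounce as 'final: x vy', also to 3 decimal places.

Arc 1: start y=16.830, vy=7.600 → t=2.783, apex=19.774, x_land=16.389, impact vy=-19.697
  bounce: vy ← 0.51·19.697 = 10.045
Arc 2: start y=0.000, vy=10.045 → t=2.048, apex=5.143, x_land=28.452, impact vy=-10.045
  bounce: vy ← 0.51·10.045 = 5.123
Arc 3: start y=0.000, vy=5.123 → t=1.044, apex=1.338, x_land=34.604, impact vy=-5.123
  bounce: vy ← 0.51·5.123 = 2.613

1 2.783 19.774 16.389
2 2.048 5.143 28.452
3 1.044 1.338 34.604
final: 34.604 2.613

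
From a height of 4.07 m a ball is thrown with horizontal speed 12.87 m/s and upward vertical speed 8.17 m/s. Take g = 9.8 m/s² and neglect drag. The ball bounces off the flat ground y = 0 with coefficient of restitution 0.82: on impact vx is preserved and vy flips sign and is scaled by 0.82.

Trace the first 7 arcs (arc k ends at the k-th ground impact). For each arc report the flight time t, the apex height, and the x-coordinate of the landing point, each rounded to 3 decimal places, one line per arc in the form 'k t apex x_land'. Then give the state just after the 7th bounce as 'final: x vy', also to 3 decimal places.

1 2.069 7.476 26.626
2 2.026 5.027 52.696
3 1.661 3.380 74.074
4 1.362 2.273 91.604
5 1.117 1.528 105.978
6 0.916 1.028 117.765
7 0.751 0.691 127.430
final: 127.430 3.017

Arc 1: start y=4.070, vy=8.170 → t=2.069, apex=7.476, x_land=26.626, impact vy=-12.105
  bounce: vy ← 0.82·12.105 = 9.926
Arc 2: start y=0.000, vy=9.926 → t=2.026, apex=5.027, x_land=52.696, impact vy=-9.926
  bounce: vy ← 0.82·9.926 = 8.139
Arc 3: start y=0.000, vy=8.139 → t=1.661, apex=3.380, x_land=74.074, impact vy=-8.139
  bounce: vy ← 0.82·8.139 = 6.674
Arc 4: start y=0.000, vy=6.674 → t=1.362, apex=2.273, x_land=91.604, impact vy=-6.674
  bounce: vy ← 0.82·6.674 = 5.473
Arc 5: start y=0.000, vy=5.473 → t=1.117, apex=1.528, x_land=105.978, impact vy=-5.473
  bounce: vy ← 0.82·5.473 = 4.488
Arc 6: start y=0.000, vy=4.488 → t=0.916, apex=1.028, x_land=117.765, impact vy=-4.488
  bounce: vy ← 0.82·4.488 = 3.680
Arc 7: start y=0.000, vy=3.680 → t=0.751, apex=0.691, x_land=127.430, impact vy=-3.680
  bounce: vy ← 0.82·3.680 = 3.017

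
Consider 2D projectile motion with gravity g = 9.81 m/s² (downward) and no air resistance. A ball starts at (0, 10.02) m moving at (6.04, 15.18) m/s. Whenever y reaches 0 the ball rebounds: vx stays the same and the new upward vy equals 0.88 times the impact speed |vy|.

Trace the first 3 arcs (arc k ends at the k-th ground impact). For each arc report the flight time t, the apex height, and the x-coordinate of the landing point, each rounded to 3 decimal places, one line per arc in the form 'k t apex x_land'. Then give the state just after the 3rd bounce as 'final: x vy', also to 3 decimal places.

1 3.654 21.765 22.069
2 3.707 16.855 44.462
3 3.263 13.052 64.168
final: 64.168 14.082

Arc 1: start y=10.020, vy=15.180 → t=3.654, apex=21.765, x_land=22.069, impact vy=-20.665
  bounce: vy ← 0.88·20.665 = 18.185
Arc 2: start y=0.000, vy=18.185 → t=3.707, apex=16.855, x_land=44.462, impact vy=-18.185
  bounce: vy ← 0.88·18.185 = 16.003
Arc 3: start y=0.000, vy=16.003 → t=3.263, apex=13.052, x_land=64.168, impact vy=-16.003
  bounce: vy ← 0.88·16.003 = 14.082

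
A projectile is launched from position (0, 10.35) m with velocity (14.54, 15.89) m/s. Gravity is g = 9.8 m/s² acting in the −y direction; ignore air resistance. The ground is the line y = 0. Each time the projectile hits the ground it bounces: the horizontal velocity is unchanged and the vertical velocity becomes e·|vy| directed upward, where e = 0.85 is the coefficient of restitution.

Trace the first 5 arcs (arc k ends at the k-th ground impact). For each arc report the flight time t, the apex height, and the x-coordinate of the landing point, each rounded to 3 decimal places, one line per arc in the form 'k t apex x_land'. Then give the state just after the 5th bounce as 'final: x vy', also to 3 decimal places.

1 3.799 23.232 55.236
2 3.702 16.785 109.058
3 3.146 12.127 154.807
4 2.674 8.762 193.693
5 2.273 6.331 226.747
final: 226.747 9.468

Arc 1: start y=10.350, vy=15.890 → t=3.799, apex=23.232, x_land=55.236, impact vy=-21.339
  bounce: vy ← 0.85·21.339 = 18.138
Arc 2: start y=0.000, vy=18.138 → t=3.702, apex=16.785, x_land=109.058, impact vy=-18.138
  bounce: vy ← 0.85·18.138 = 15.417
Arc 3: start y=0.000, vy=15.417 → t=3.146, apex=12.127, x_land=154.807, impact vy=-15.417
  bounce: vy ← 0.85·15.417 = 13.105
Arc 4: start y=0.000, vy=13.105 → t=2.674, apex=8.762, x_land=193.693, impact vy=-13.105
  bounce: vy ← 0.85·13.105 = 11.139
Arc 5: start y=0.000, vy=11.139 → t=2.273, apex=6.331, x_land=226.747, impact vy=-11.139
  bounce: vy ← 0.85·11.139 = 9.468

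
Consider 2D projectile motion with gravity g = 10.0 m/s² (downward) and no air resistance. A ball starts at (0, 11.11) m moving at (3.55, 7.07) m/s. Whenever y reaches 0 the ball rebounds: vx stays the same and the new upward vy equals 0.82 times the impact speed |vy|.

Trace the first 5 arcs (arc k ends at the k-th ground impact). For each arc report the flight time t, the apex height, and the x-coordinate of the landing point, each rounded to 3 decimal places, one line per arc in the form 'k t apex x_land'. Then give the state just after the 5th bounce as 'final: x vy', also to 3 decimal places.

1 2.357 13.609 8.367
2 2.706 9.151 17.972
3 2.219 6.153 25.848
4 1.819 4.137 32.307
5 1.492 2.782 37.603
final: 37.603 6.116

Arc 1: start y=11.110, vy=7.070 → t=2.357, apex=13.609, x_land=8.367, impact vy=-16.498
  bounce: vy ← 0.82·16.498 = 13.528
Arc 2: start y=0.000, vy=13.528 → t=2.706, apex=9.151, x_land=17.972, impact vy=-13.528
  bounce: vy ← 0.82·13.528 = 11.093
Arc 3: start y=0.000, vy=11.093 → t=2.219, apex=6.153, x_land=25.848, impact vy=-11.093
  bounce: vy ← 0.82·11.093 = 9.096
Arc 4: start y=0.000, vy=9.096 → t=1.819, apex=4.137, x_land=32.307, impact vy=-9.096
  bounce: vy ← 0.82·9.096 = 7.459
Arc 5: start y=0.000, vy=7.459 → t=1.492, apex=2.782, x_land=37.603, impact vy=-7.459
  bounce: vy ← 0.82·7.459 = 6.116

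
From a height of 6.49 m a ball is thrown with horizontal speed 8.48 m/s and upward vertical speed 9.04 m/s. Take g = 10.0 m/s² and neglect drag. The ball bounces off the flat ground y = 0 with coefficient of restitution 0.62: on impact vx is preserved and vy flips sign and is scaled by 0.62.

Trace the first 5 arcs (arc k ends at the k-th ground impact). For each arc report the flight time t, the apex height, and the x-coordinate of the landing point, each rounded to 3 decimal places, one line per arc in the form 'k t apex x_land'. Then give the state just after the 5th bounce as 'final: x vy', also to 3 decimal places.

Arc 1: start y=6.490, vy=9.040 → t=2.358, apex=10.576, x_land=19.999, impact vy=-14.544
  bounce: vy ← 0.62·14.544 = 9.017
Arc 2: start y=0.000, vy=9.017 → t=1.803, apex=4.065, x_land=35.292, impact vy=-9.017
  bounce: vy ← 0.62·9.017 = 5.591
Arc 3: start y=0.000, vy=5.591 → t=1.118, apex=1.563, x_land=44.774, impact vy=-5.591
  bounce: vy ← 0.62·5.591 = 3.466
Arc 4: start y=0.000, vy=3.466 → t=0.693, apex=0.601, x_land=50.652, impact vy=-3.466
  bounce: vy ← 0.62·3.466 = 2.149
Arc 5: start y=0.000, vy=2.149 → t=0.430, apex=0.231, x_land=54.297, impact vy=-2.149
  bounce: vy ← 0.62·2.149 = 1.332

1 2.358 10.576 19.999
2 1.803 4.065 35.292
3 1.118 1.563 44.774
4 0.693 0.601 50.652
5 0.430 0.231 54.297
final: 54.297 1.332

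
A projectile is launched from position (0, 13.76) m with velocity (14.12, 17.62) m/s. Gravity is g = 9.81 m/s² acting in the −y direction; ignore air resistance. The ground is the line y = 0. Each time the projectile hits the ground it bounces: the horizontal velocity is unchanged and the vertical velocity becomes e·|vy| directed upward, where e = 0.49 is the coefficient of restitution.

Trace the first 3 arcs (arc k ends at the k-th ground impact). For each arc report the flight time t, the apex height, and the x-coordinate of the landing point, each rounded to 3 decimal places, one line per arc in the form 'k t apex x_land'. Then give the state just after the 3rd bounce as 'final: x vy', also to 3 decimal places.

1 4.252 29.584 60.038
2 2.407 7.103 94.022
3 1.179 1.705 110.674
final: 110.674 2.834

Arc 1: start y=13.760, vy=17.620 → t=4.252, apex=29.584, x_land=60.038, impact vy=-24.092
  bounce: vy ← 0.49·24.092 = 11.805
Arc 2: start y=0.000, vy=11.805 → t=2.407, apex=7.103, x_land=94.022, impact vy=-11.805
  bounce: vy ← 0.49·11.805 = 5.785
Arc 3: start y=0.000, vy=5.785 → t=1.179, apex=1.705, x_land=110.674, impact vy=-5.785
  bounce: vy ← 0.49·5.785 = 2.834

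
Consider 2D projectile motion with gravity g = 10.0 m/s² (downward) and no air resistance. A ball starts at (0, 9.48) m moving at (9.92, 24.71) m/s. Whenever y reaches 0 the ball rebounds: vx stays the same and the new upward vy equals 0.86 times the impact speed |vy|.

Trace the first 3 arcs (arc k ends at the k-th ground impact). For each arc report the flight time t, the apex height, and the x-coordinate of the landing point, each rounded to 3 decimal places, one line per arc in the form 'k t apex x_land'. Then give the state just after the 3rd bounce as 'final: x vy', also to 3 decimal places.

1 5.300 40.009 52.574
2 4.865 29.591 100.839
3 4.184 21.885 142.347
final: 142.347 17.992

Arc 1: start y=9.480, vy=24.710 → t=5.300, apex=40.009, x_land=52.574, impact vy=-28.288
  bounce: vy ← 0.86·28.288 = 24.327
Arc 2: start y=0.000, vy=24.327 → t=4.865, apex=29.591, x_land=100.839, impact vy=-24.327
  bounce: vy ← 0.86·24.327 = 20.921
Arc 3: start y=0.000, vy=20.921 → t=4.184, apex=21.885, x_land=142.347, impact vy=-20.921
  bounce: vy ← 0.86·20.921 = 17.992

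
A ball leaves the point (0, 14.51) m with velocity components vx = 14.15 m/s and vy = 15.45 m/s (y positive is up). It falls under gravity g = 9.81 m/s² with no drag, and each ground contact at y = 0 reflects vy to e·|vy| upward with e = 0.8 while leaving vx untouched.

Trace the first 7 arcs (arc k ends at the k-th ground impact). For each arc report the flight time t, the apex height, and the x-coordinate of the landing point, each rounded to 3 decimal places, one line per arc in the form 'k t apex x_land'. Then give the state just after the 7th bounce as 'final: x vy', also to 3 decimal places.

Arc 1: start y=14.510, vy=15.450 → t=3.907, apex=26.676, x_land=55.284, impact vy=-22.878
  bounce: vy ← 0.8·22.878 = 18.302
Arc 2: start y=0.000, vy=18.302 → t=3.731, apex=17.073, x_land=108.082, impact vy=-18.302
  bounce: vy ← 0.8·18.302 = 14.642
Arc 3: start y=0.000, vy=14.642 → t=2.985, apex=10.927, x_land=150.321, impact vy=-14.642
  bounce: vy ← 0.8·14.642 = 11.713
Arc 4: start y=0.000, vy=11.713 → t=2.388, apex=6.993, x_land=184.112, impact vy=-11.713
  bounce: vy ← 0.8·11.713 = 9.371
Arc 5: start y=0.000, vy=9.371 → t=1.910, apex=4.476, x_land=211.145, impact vy=-9.371
  bounce: vy ← 0.8·9.371 = 7.497
Arc 6: start y=0.000, vy=7.497 → t=1.528, apex=2.864, x_land=232.771, impact vy=-7.497
  bounce: vy ← 0.8·7.497 = 5.997
Arc 7: start y=0.000, vy=5.997 → t=1.223, apex=1.833, x_land=250.072, impact vy=-5.997
  bounce: vy ← 0.8·5.997 = 4.798

1 3.907 26.676 55.284
2 3.731 17.073 108.082
3 2.985 10.927 150.321
4 2.388 6.993 184.112
5 1.910 4.476 211.145
6 1.528 2.864 232.771
7 1.223 1.833 250.072
final: 250.072 4.798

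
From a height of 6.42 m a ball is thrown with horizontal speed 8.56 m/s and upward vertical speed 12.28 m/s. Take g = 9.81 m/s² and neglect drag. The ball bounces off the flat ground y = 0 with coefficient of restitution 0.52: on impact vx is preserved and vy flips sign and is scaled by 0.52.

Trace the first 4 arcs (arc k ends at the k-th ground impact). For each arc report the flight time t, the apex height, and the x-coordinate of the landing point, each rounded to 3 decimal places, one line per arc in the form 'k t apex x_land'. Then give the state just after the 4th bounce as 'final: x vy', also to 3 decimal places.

1 2.948 14.106 25.232
2 1.764 3.814 40.328
3 0.917 1.031 48.179
4 0.477 0.279 52.261
final: 52.261 1.216

Arc 1: start y=6.420, vy=12.280 → t=2.948, apex=14.106, x_land=25.232, impact vy=-16.636
  bounce: vy ← 0.52·16.636 = 8.651
Arc 2: start y=0.000, vy=8.651 → t=1.764, apex=3.814, x_land=40.328, impact vy=-8.651
  bounce: vy ← 0.52·8.651 = 4.498
Arc 3: start y=0.000, vy=4.498 → t=0.917, apex=1.031, x_land=48.179, impact vy=-4.498
  bounce: vy ← 0.52·4.498 = 2.339
Arc 4: start y=0.000, vy=2.339 → t=0.477, apex=0.279, x_land=52.261, impact vy=-2.339
  bounce: vy ← 0.52·2.339 = 1.216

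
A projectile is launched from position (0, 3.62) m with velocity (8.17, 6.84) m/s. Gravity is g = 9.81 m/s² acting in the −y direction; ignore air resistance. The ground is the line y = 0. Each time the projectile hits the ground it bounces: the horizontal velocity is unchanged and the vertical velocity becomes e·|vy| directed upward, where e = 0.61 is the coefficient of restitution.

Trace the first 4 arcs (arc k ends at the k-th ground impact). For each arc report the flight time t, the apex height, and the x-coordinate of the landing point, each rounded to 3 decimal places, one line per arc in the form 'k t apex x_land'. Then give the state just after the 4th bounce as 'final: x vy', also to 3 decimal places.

Arc 1: start y=3.620, vy=6.840 → t=1.804, apex=6.005, x_land=14.736, impact vy=-10.854
  bounce: vy ← 0.61·10.854 = 6.621
Arc 2: start y=0.000, vy=6.621 → t=1.350, apex=2.234, x_land=25.764, impact vy=-6.621
  bounce: vy ← 0.61·6.621 = 4.039
Arc 3: start y=0.000, vy=4.039 → t=0.823, apex=0.831, x_land=32.491, impact vy=-4.039
  bounce: vy ← 0.61·4.039 = 2.464
Arc 4: start y=0.000, vy=2.464 → t=0.502, apex=0.309, x_land=36.595, impact vy=-2.464
  bounce: vy ← 0.61·2.464 = 1.503

1 1.804 6.005 14.736
2 1.350 2.234 25.764
3 0.823 0.831 32.491
4 0.502 0.309 36.595
final: 36.595 1.503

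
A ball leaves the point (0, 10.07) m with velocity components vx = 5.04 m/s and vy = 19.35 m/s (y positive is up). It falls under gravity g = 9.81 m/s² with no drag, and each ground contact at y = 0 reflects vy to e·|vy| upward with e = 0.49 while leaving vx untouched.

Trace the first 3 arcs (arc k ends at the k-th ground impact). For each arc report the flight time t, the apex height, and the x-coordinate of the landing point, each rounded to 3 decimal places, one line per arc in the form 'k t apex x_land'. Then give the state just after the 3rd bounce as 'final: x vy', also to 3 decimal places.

1 4.410 29.154 22.229
2 2.389 7.000 34.270
3 1.171 1.681 40.171
final: 40.171 2.814

Arc 1: start y=10.070, vy=19.350 → t=4.410, apex=29.154, x_land=22.229, impact vy=-23.916
  bounce: vy ← 0.49·23.916 = 11.719
Arc 2: start y=0.000, vy=11.719 → t=2.389, apex=7.000, x_land=34.270, impact vy=-11.719
  bounce: vy ← 0.49·11.719 = 5.742
Arc 3: start y=0.000, vy=5.742 → t=1.171, apex=1.681, x_land=40.171, impact vy=-5.742
  bounce: vy ← 0.49·5.742 = 2.814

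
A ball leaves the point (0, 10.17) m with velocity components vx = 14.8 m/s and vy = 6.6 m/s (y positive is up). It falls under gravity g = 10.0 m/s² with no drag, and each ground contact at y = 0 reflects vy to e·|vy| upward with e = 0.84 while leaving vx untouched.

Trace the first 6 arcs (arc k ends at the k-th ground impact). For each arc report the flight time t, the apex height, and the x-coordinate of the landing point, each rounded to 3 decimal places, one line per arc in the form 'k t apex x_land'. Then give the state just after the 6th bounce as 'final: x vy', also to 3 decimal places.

1 2.231 12.348 33.026
2 2.640 8.713 72.100
3 2.218 6.148 104.922
4 1.863 4.338 132.492
5 1.565 3.061 155.651
6 1.314 2.160 175.105
final: 175.105 5.521

Arc 1: start y=10.170, vy=6.600 → t=2.231, apex=12.348, x_land=33.026, impact vy=-15.715
  bounce: vy ← 0.84·15.715 = 13.201
Arc 2: start y=0.000, vy=13.201 → t=2.640, apex=8.713, x_land=72.100, impact vy=-13.201
  bounce: vy ← 0.84·13.201 = 11.088
Arc 3: start y=0.000, vy=11.088 → t=2.218, apex=6.148, x_land=104.922, impact vy=-11.088
  bounce: vy ← 0.84·11.088 = 9.314
Arc 4: start y=0.000, vy=9.314 → t=1.863, apex=4.338, x_land=132.492, impact vy=-9.314
  bounce: vy ← 0.84·9.314 = 7.824
Arc 5: start y=0.000, vy=7.824 → t=1.565, apex=3.061, x_land=155.651, impact vy=-7.824
  bounce: vy ← 0.84·7.824 = 6.572
Arc 6: start y=0.000, vy=6.572 → t=1.314, apex=2.160, x_land=175.105, impact vy=-6.572
  bounce: vy ← 0.84·6.572 = 5.521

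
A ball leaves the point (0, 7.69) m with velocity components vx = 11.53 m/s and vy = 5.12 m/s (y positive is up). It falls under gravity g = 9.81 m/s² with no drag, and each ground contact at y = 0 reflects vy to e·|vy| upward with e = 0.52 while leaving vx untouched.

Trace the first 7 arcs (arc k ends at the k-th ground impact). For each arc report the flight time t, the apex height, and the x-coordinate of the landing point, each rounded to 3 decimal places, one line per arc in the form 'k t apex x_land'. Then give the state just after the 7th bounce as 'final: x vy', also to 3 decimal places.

1 1.878 9.026 21.659
2 1.411 2.441 37.925
3 0.734 0.660 46.384
4 0.381 0.178 50.782
5 0.198 0.048 53.069
6 0.103 0.013 54.259
7 0.054 0.004 54.877
final: 54.877 0.137

Arc 1: start y=7.690, vy=5.120 → t=1.878, apex=9.026, x_land=21.659, impact vy=-13.308
  bounce: vy ← 0.52·13.308 = 6.920
Arc 2: start y=0.000, vy=6.920 → t=1.411, apex=2.441, x_land=37.925, impact vy=-6.920
  bounce: vy ← 0.52·6.920 = 3.598
Arc 3: start y=0.000, vy=3.598 → t=0.734, apex=0.660, x_land=46.384, impact vy=-3.598
  bounce: vy ← 0.52·3.598 = 1.871
Arc 4: start y=0.000, vy=1.871 → t=0.381, apex=0.178, x_land=50.782, impact vy=-1.871
  bounce: vy ← 0.52·1.871 = 0.973
Arc 5: start y=0.000, vy=0.973 → t=0.198, apex=0.048, x_land=53.069, impact vy=-0.973
  bounce: vy ← 0.52·0.973 = 0.506
Arc 6: start y=0.000, vy=0.506 → t=0.103, apex=0.013, x_land=54.259, impact vy=-0.506
  bounce: vy ← 0.52·0.506 = 0.263
Arc 7: start y=0.000, vy=0.263 → t=0.054, apex=0.004, x_land=54.877, impact vy=-0.263
  bounce: vy ← 0.52·0.263 = 0.137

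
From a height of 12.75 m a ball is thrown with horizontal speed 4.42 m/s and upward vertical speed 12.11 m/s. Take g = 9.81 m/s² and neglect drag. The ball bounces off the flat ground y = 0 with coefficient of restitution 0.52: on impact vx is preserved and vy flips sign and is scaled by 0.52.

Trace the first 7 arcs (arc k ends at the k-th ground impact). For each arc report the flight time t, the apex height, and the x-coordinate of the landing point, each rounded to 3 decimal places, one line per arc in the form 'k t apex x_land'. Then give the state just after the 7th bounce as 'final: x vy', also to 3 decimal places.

Arc 1: start y=12.750, vy=12.110 → t=3.265, apex=20.225, x_land=14.431, impact vy=-19.920
  bounce: vy ← 0.52·19.920 = 10.358
Arc 2: start y=0.000, vy=10.358 → t=2.112, apex=5.469, x_land=23.766, impact vy=-10.358
  bounce: vy ← 0.52·10.358 = 5.386
Arc 3: start y=0.000, vy=5.386 → t=1.098, apex=1.479, x_land=28.619, impact vy=-5.386
  bounce: vy ← 0.52·5.386 = 2.801
Arc 4: start y=0.000, vy=2.801 → t=0.571, apex=0.400, x_land=31.143, impact vy=-2.801
  bounce: vy ← 0.52·2.801 = 1.456
Arc 5: start y=0.000, vy=1.456 → t=0.297, apex=0.108, x_land=32.456, impact vy=-1.456
  bounce: vy ← 0.52·1.456 = 0.757
Arc 6: start y=0.000, vy=0.757 → t=0.154, apex=0.029, x_land=33.138, impact vy=-0.757
  bounce: vy ← 0.52·0.757 = 0.394
Arc 7: start y=0.000, vy=0.394 → t=0.080, apex=0.008, x_land=33.493, impact vy=-0.394
  bounce: vy ← 0.52·0.394 = 0.205

1 3.265 20.225 14.431
2 2.112 5.469 23.766
3 1.098 1.479 28.619
4 0.571 0.400 31.143
5 0.297 0.108 32.456
6 0.154 0.029 33.138
7 0.080 0.008 33.493
final: 33.493 0.205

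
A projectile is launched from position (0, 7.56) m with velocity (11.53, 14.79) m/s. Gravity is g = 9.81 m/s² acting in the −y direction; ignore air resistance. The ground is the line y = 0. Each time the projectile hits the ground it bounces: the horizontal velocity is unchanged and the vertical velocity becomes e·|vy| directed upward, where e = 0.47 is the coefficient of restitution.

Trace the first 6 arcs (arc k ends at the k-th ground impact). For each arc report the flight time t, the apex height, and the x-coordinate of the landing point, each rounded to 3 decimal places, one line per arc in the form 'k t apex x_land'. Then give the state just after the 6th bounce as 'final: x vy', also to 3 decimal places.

1 3.461 18.709 39.901
2 1.836 4.133 61.069
3 0.863 0.913 71.017
4 0.406 0.202 75.693
5 0.191 0.045 77.891
6 0.090 0.010 78.924
final: 78.924 0.207

Arc 1: start y=7.560, vy=14.790 → t=3.461, apex=18.709, x_land=39.901, impact vy=-19.159
  bounce: vy ← 0.47·19.159 = 9.005
Arc 2: start y=0.000, vy=9.005 → t=1.836, apex=4.133, x_land=61.069, impact vy=-9.005
  bounce: vy ← 0.47·9.005 = 4.232
Arc 3: start y=0.000, vy=4.232 → t=0.863, apex=0.913, x_land=71.017, impact vy=-4.232
  bounce: vy ← 0.47·4.232 = 1.989
Arc 4: start y=0.000, vy=1.989 → t=0.406, apex=0.202, x_land=75.693, impact vy=-1.989
  bounce: vy ← 0.47·1.989 = 0.935
Arc 5: start y=0.000, vy=0.935 → t=0.191, apex=0.045, x_land=77.891, impact vy=-0.935
  bounce: vy ← 0.47·0.935 = 0.439
Arc 6: start y=0.000, vy=0.439 → t=0.090, apex=0.010, x_land=78.924, impact vy=-0.439
  bounce: vy ← 0.47·0.439 = 0.207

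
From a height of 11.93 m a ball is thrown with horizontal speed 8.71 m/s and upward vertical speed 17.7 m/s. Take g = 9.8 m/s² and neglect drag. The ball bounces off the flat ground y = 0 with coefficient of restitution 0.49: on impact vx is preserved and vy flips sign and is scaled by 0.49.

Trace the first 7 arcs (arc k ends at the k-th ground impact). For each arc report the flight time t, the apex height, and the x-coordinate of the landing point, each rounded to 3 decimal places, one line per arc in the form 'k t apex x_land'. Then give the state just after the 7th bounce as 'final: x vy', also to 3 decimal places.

Arc 1: start y=11.930, vy=17.700 → t=4.193, apex=27.914, x_land=36.520, impact vy=-23.391
  bounce: vy ← 0.49·23.391 = 11.461
Arc 2: start y=0.000, vy=11.461 → t=2.339, apex=6.702, x_land=56.893, impact vy=-11.461
  bounce: vy ← 0.49·11.461 = 5.616
Arc 3: start y=0.000, vy=5.616 → t=1.146, apex=1.609, x_land=66.876, impact vy=-5.616
  bounce: vy ← 0.49·5.616 = 2.752
Arc 4: start y=0.000, vy=2.752 → t=0.562, apex=0.386, x_land=71.768, impact vy=-2.752
  bounce: vy ← 0.49·2.752 = 1.348
Arc 5: start y=0.000, vy=1.348 → t=0.275, apex=0.093, x_land=74.165, impact vy=-1.348
  bounce: vy ← 0.49·1.348 = 0.661
Arc 6: start y=0.000, vy=0.661 → t=0.135, apex=0.022, x_land=75.339, impact vy=-0.661
  bounce: vy ← 0.49·0.661 = 0.324
Arc 7: start y=0.000, vy=0.324 → t=0.066, apex=0.005, x_land=75.915, impact vy=-0.324
  bounce: vy ← 0.49·0.324 = 0.159

1 4.193 27.914 36.520
2 2.339 6.702 56.893
3 1.146 1.609 66.876
4 0.562 0.386 71.768
5 0.275 0.093 74.165
6 0.135 0.022 75.339
7 0.066 0.005 75.915
final: 75.915 0.159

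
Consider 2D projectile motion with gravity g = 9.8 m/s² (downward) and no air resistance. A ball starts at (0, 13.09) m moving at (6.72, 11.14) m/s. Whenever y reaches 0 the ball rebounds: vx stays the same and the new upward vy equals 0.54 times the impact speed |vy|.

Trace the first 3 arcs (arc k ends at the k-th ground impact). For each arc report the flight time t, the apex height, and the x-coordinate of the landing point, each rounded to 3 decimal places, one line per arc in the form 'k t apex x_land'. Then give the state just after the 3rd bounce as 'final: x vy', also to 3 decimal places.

Arc 1: start y=13.090, vy=11.140 → t=3.128, apex=19.422, x_land=21.018, impact vy=-19.511
  bounce: vy ← 0.54·19.511 = 10.536
Arc 2: start y=0.000, vy=10.536 → t=2.150, apex=5.663, x_land=35.467, impact vy=-10.536
  bounce: vy ← 0.54·10.536 = 5.689
Arc 3: start y=0.000, vy=5.689 → t=1.161, apex=1.651, x_land=43.269, impact vy=-5.689
  bounce: vy ← 0.54·5.689 = 3.072

1 3.128 19.422 21.018
2 2.150 5.663 35.467
3 1.161 1.651 43.269
final: 43.269 3.072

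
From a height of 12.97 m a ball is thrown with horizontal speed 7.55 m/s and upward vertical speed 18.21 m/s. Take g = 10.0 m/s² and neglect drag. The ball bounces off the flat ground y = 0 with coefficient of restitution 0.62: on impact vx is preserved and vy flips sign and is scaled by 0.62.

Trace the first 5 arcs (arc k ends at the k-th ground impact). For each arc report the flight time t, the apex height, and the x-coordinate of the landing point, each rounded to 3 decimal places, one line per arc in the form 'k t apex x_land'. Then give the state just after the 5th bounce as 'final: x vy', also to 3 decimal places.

Arc 1: start y=12.970, vy=18.210 → t=4.252, apex=29.550, x_land=32.103, impact vy=-24.311
  bounce: vy ← 0.62·24.311 = 15.073
Arc 2: start y=0.000, vy=15.073 → t=3.015, apex=11.359, x_land=54.863, impact vy=-15.073
  bounce: vy ← 0.62·15.073 = 9.345
Arc 3: start y=0.000, vy=9.345 → t=1.869, apex=4.366, x_land=68.974, impact vy=-9.345
  bounce: vy ← 0.62·9.345 = 5.794
Arc 4: start y=0.000, vy=5.794 → t=1.159, apex=1.678, x_land=77.722, impact vy=-5.794
  bounce: vy ← 0.62·5.794 = 3.592
Arc 5: start y=0.000, vy=3.592 → t=0.718, apex=0.645, x_land=83.147, impact vy=-3.592
  bounce: vy ← 0.62·3.592 = 2.227

1 4.252 29.550 32.103
2 3.015 11.359 54.863
3 1.869 4.366 68.974
4 1.159 1.678 77.722
5 0.718 0.645 83.147
final: 83.147 2.227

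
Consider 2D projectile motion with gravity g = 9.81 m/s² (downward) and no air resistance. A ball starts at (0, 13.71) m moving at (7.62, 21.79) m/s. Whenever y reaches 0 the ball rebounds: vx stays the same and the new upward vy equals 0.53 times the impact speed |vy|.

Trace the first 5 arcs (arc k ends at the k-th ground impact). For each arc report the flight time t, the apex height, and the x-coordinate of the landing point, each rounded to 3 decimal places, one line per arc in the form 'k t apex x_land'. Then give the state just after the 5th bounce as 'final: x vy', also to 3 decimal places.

Arc 1: start y=13.710, vy=21.790 → t=5.001, apex=37.910, x_land=38.110, impact vy=-27.273
  bounce: vy ← 0.53·27.273 = 14.454
Arc 2: start y=0.000, vy=14.454 → t=2.947, apex=10.649, x_land=60.565, impact vy=-14.454
  bounce: vy ← 0.53·14.454 = 7.661
Arc 3: start y=0.000, vy=7.661 → t=1.562, apex=2.991, x_land=72.466, impact vy=-7.661
  bounce: vy ← 0.53·7.661 = 4.060
Arc 4: start y=0.000, vy=4.060 → t=0.828, apex=0.840, x_land=78.774, impact vy=-4.060
  bounce: vy ← 0.53·4.060 = 2.152
Arc 5: start y=0.000, vy=2.152 → t=0.439, apex=0.236, x_land=82.117, impact vy=-2.152
  bounce: vy ← 0.53·2.152 = 1.141

1 5.001 37.910 38.110
2 2.947 10.649 60.565
3 1.562 2.991 72.466
4 0.828 0.840 78.774
5 0.439 0.236 82.117
final: 82.117 1.141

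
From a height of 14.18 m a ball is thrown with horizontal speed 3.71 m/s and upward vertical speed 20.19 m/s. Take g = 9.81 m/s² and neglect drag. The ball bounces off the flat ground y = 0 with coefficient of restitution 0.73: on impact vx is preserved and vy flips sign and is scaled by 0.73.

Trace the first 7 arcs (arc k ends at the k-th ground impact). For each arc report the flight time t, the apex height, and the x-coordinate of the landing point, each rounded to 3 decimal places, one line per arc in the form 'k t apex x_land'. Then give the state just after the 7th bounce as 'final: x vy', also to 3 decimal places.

Arc 1: start y=14.180, vy=20.190 → t=4.728, apex=34.957, x_land=17.540, impact vy=-26.189
  bounce: vy ← 0.73·26.189 = 19.118
Arc 2: start y=0.000, vy=19.118 → t=3.898, apex=18.628, x_land=32.000, impact vy=-19.118
  bounce: vy ← 0.73·19.118 = 13.956
Arc 3: start y=0.000, vy=13.956 → t=2.845, apex=9.927, x_land=42.556, impact vy=-13.956
  bounce: vy ← 0.73·13.956 = 10.188
Arc 4: start y=0.000, vy=10.188 → t=2.077, apex=5.290, x_land=50.262, impact vy=-10.188
  bounce: vy ← 0.73·10.188 = 7.437
Arc 5: start y=0.000, vy=7.437 → t=1.516, apex=2.819, x_land=55.887, impact vy=-7.437
  bounce: vy ← 0.73·7.437 = 5.429
Arc 6: start y=0.000, vy=5.429 → t=1.107, apex=1.502, x_land=59.993, impact vy=-5.429
  bounce: vy ← 0.73·5.429 = 3.963
Arc 7: start y=0.000, vy=3.963 → t=0.808, apex=0.801, x_land=62.991, impact vy=-3.963
  bounce: vy ← 0.73·3.963 = 2.893

1 4.728 34.957 17.540
2 3.898 18.628 32.000
3 2.845 9.927 42.556
4 2.077 5.290 50.262
5 1.516 2.819 55.887
6 1.107 1.502 59.993
7 0.808 0.801 62.991
final: 62.991 2.893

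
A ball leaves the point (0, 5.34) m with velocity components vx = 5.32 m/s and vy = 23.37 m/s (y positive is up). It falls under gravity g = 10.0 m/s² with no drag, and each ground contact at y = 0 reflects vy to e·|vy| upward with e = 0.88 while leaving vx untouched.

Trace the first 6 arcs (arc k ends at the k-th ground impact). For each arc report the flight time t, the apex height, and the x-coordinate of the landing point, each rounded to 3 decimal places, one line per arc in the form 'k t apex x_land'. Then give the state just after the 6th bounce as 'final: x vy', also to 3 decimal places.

1 4.892 32.648 26.027
2 4.497 25.282 49.953
3 3.958 19.579 71.008
4 3.483 15.162 89.536
5 3.065 11.741 105.840
6 2.697 9.092 120.189
final: 120.189 11.867

Arc 1: start y=5.340, vy=23.370 → t=4.892, apex=32.648, x_land=26.027, impact vy=-25.553
  bounce: vy ← 0.88·25.553 = 22.487
Arc 2: start y=0.000, vy=22.487 → t=4.497, apex=25.282, x_land=49.953, impact vy=-22.487
  bounce: vy ← 0.88·22.487 = 19.788
Arc 3: start y=0.000, vy=19.788 → t=3.958, apex=19.579, x_land=71.008, impact vy=-19.788
  bounce: vy ← 0.88·19.788 = 17.414
Arc 4: start y=0.000, vy=17.414 → t=3.483, apex=15.162, x_land=89.536, impact vy=-17.414
  bounce: vy ← 0.88·17.414 = 15.324
Arc 5: start y=0.000, vy=15.324 → t=3.065, apex=11.741, x_land=105.840, impact vy=-15.324
  bounce: vy ← 0.88·15.324 = 13.485
Arc 6: start y=0.000, vy=13.485 → t=2.697, apex=9.092, x_land=120.189, impact vy=-13.485
  bounce: vy ← 0.88·13.485 = 11.867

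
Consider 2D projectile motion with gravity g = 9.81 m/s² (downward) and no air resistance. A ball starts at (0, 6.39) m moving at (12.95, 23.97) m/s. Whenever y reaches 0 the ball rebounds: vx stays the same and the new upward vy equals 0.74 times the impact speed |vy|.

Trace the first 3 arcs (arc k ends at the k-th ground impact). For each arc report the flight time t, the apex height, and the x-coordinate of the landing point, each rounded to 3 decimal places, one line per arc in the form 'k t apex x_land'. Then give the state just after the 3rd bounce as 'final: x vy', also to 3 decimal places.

Arc 1: start y=6.390, vy=23.970 → t=5.140, apex=35.674, x_land=66.567, impact vy=-26.456
  bounce: vy ← 0.74·26.456 = 19.578
Arc 2: start y=0.000, vy=19.578 → t=3.991, apex=19.535, x_land=118.255, impact vy=-19.578
  bounce: vy ← 0.74·19.578 = 14.487
Arc 3: start y=0.000, vy=14.487 → t=2.954, apex=10.698, x_land=156.504, impact vy=-14.487
  bounce: vy ← 0.74·14.487 = 10.721

1 5.140 35.674 66.567
2 3.991 19.535 118.255
3 2.954 10.698 156.504
final: 156.504 10.721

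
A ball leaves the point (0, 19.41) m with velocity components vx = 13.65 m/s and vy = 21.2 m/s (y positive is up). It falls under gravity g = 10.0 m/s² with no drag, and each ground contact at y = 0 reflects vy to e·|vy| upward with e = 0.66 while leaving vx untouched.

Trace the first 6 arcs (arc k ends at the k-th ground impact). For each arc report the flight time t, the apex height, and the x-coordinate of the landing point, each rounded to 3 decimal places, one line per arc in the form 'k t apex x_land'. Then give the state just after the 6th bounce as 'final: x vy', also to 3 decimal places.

Arc 1: start y=19.410, vy=21.200 → t=5.014, apex=41.882, x_land=68.444, impact vy=-28.942
  bounce: vy ← 0.66·28.942 = 19.102
Arc 2: start y=0.000, vy=19.102 → t=3.820, apex=18.244, x_land=120.592, impact vy=-19.102
  bounce: vy ← 0.66·19.102 = 12.607
Arc 3: start y=0.000, vy=12.607 → t=2.521, apex=7.947, x_land=155.009, impact vy=-12.607
  bounce: vy ← 0.66·12.607 = 8.321
Arc 4: start y=0.000, vy=8.321 → t=1.664, apex=3.462, x_land=177.725, impact vy=-8.321
  bounce: vy ← 0.66·8.321 = 5.492
Arc 5: start y=0.000, vy=5.492 → t=1.098, apex=1.508, x_land=192.717, impact vy=-5.492
  bounce: vy ← 0.66·5.492 = 3.625
Arc 6: start y=0.000, vy=3.625 → t=0.725, apex=0.657, x_land=202.612, impact vy=-3.625
  bounce: vy ← 0.66·3.625 = 2.392

1 5.014 41.882 68.444
2 3.820 18.244 120.592
3 2.521 7.947 155.009
4 1.664 3.462 177.725
5 1.098 1.508 192.717
6 0.725 0.657 202.612
final: 202.612 2.392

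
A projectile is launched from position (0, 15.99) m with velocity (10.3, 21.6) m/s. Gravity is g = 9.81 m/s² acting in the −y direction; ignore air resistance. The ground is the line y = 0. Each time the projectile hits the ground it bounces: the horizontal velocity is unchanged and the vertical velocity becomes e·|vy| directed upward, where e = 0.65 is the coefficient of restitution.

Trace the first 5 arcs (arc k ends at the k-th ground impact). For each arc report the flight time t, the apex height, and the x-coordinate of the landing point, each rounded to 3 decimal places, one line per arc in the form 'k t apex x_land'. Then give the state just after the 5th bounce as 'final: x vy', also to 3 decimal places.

Arc 1: start y=15.990, vy=21.600 → t=5.049, apex=39.770, x_land=52.008, impact vy=-27.934
  bounce: vy ← 0.65·27.934 = 18.157
Arc 2: start y=0.000, vy=18.157 → t=3.702, apex=16.803, x_land=90.135, impact vy=-18.157
  bounce: vy ← 0.65·18.157 = 11.802
Arc 3: start y=0.000, vy=11.802 → t=2.406, apex=7.099, x_land=114.918, impact vy=-11.802
  bounce: vy ← 0.65·11.802 = 7.671
Arc 4: start y=0.000, vy=7.671 → t=1.564, apex=2.999, x_land=131.027, impact vy=-7.671
  bounce: vy ← 0.65·7.671 = 4.986
Arc 5: start y=0.000, vy=4.986 → t=1.017, apex=1.267, x_land=141.498, impact vy=-4.986
  bounce: vy ← 0.65·4.986 = 3.241

1 5.049 39.770 52.008
2 3.702 16.803 90.135
3 2.406 7.099 114.918
4 1.564 2.999 131.027
5 1.017 1.267 141.498
final: 141.498 3.241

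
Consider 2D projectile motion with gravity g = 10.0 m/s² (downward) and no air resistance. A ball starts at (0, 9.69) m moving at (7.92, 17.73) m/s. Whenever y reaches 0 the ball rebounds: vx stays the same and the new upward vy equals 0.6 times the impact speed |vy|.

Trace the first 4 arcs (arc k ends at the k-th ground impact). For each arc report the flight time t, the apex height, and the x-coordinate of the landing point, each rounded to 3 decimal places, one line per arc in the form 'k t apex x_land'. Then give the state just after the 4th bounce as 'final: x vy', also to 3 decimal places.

1 4.027 25.408 31.896
2 2.705 9.147 53.320
3 1.623 3.293 66.174
4 0.974 1.185 73.887
final: 73.887 2.921

Arc 1: start y=9.690, vy=17.730 → t=4.027, apex=25.408, x_land=31.896, impact vy=-22.542
  bounce: vy ← 0.6·22.542 = 13.525
Arc 2: start y=0.000, vy=13.525 → t=2.705, apex=9.147, x_land=53.320, impact vy=-13.525
  bounce: vy ← 0.6·13.525 = 8.115
Arc 3: start y=0.000, vy=8.115 → t=1.623, apex=3.293, x_land=66.174, impact vy=-8.115
  bounce: vy ← 0.6·8.115 = 4.869
Arc 4: start y=0.000, vy=4.869 → t=0.974, apex=1.185, x_land=73.887, impact vy=-4.869
  bounce: vy ← 0.6·4.869 = 2.921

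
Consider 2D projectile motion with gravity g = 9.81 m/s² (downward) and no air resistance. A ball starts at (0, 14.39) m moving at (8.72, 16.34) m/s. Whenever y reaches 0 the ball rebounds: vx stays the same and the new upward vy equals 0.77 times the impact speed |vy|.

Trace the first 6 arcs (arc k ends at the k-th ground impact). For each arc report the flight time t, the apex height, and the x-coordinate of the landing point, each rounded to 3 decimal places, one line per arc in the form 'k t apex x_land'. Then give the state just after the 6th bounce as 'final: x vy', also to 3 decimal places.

Arc 1: start y=14.390, vy=16.340 → t=4.055, apex=27.998, x_land=35.358, impact vy=-23.438
  bounce: vy ← 0.77·23.438 = 18.047
Arc 2: start y=0.000, vy=18.047 → t=3.679, apex=16.600, x_land=67.442, impact vy=-18.047
  bounce: vy ← 0.77·18.047 = 13.896
Arc 3: start y=0.000, vy=13.896 → t=2.833, apex=9.842, x_land=92.146, impact vy=-13.896
  bounce: vy ← 0.77·13.896 = 10.700
Arc 4: start y=0.000, vy=10.700 → t=2.181, apex=5.835, x_land=111.168, impact vy=-10.700
  bounce: vy ← 0.77·10.700 = 8.239
Arc 5: start y=0.000, vy=8.239 → t=1.680, apex=3.460, x_land=125.816, impact vy=-8.239
  bounce: vy ← 0.77·8.239 = 6.344
Arc 6: start y=0.000, vy=6.344 → t=1.293, apex=2.051, x_land=137.094, impact vy=-6.344
  bounce: vy ← 0.77·6.344 = 4.885

1 4.055 27.998 35.358
2 3.679 16.600 67.442
3 2.833 9.842 92.146
4 2.181 5.835 111.168
5 1.680 3.460 125.816
6 1.293 2.051 137.094
final: 137.094 4.885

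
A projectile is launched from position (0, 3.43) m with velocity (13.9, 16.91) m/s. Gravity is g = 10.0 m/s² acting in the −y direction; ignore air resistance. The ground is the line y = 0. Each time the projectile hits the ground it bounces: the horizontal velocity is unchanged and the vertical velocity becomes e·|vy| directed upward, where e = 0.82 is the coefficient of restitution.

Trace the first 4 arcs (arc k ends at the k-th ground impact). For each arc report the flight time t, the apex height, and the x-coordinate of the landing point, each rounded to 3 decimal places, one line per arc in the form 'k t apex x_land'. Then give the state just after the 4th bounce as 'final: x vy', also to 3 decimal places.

Arc 1: start y=3.430, vy=16.910 → t=3.574, apex=17.727, x_land=49.678, impact vy=-18.829
  bounce: vy ← 0.82·18.829 = 15.440
Arc 2: start y=0.000, vy=15.440 → t=3.088, apex=11.920, x_land=92.601, impact vy=-15.440
  bounce: vy ← 0.82·15.440 = 12.661
Arc 3: start y=0.000, vy=12.661 → t=2.532, apex=8.015, x_land=127.799, impact vy=-12.661
  bounce: vy ← 0.82·12.661 = 10.382
Arc 4: start y=0.000, vy=10.382 → t=2.076, apex=5.389, x_land=156.661, impact vy=-10.382
  bounce: vy ← 0.82·10.382 = 8.513

1 3.574 17.727 49.678
2 3.088 11.920 92.601
3 2.532 8.015 127.799
4 2.076 5.389 156.661
final: 156.661 8.513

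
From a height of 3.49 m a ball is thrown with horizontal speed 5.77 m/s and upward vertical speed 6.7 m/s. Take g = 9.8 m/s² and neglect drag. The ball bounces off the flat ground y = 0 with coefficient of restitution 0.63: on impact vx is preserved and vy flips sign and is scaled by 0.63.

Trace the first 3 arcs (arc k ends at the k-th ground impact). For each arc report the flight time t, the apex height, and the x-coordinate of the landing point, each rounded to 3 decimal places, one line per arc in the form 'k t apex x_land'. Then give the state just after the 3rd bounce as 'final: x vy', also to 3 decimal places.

1 1.770 5.780 10.212
2 1.369 2.294 18.108
3 0.862 0.911 23.083
final: 23.083 2.661

Arc 1: start y=3.490, vy=6.700 → t=1.770, apex=5.780, x_land=10.212, impact vy=-10.644
  bounce: vy ← 0.63·10.644 = 6.706
Arc 2: start y=0.000, vy=6.706 → t=1.369, apex=2.294, x_land=18.108, impact vy=-6.706
  bounce: vy ← 0.63·6.706 = 4.225
Arc 3: start y=0.000, vy=4.225 → t=0.862, apex=0.911, x_land=23.083, impact vy=-4.225
  bounce: vy ← 0.63·4.225 = 2.661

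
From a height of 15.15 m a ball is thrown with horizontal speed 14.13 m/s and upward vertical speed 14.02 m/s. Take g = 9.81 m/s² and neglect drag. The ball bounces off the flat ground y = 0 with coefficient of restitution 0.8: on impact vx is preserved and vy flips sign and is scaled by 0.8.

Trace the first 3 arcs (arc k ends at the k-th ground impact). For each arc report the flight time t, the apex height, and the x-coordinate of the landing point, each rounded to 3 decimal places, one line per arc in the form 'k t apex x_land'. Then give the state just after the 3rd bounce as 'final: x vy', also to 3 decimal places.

1 3.694 25.168 52.201
2 3.624 16.108 103.413
3 2.899 10.309 144.383
final: 144.383 11.378

Arc 1: start y=15.150, vy=14.020 → t=3.694, apex=25.168, x_land=52.201, impact vy=-22.222
  bounce: vy ← 0.8·22.222 = 17.777
Arc 2: start y=0.000, vy=17.777 → t=3.624, apex=16.108, x_land=103.413, impact vy=-17.777
  bounce: vy ← 0.8·17.777 = 14.222
Arc 3: start y=0.000, vy=14.222 → t=2.899, apex=10.309, x_land=144.383, impact vy=-14.222
  bounce: vy ← 0.8·14.222 = 11.378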